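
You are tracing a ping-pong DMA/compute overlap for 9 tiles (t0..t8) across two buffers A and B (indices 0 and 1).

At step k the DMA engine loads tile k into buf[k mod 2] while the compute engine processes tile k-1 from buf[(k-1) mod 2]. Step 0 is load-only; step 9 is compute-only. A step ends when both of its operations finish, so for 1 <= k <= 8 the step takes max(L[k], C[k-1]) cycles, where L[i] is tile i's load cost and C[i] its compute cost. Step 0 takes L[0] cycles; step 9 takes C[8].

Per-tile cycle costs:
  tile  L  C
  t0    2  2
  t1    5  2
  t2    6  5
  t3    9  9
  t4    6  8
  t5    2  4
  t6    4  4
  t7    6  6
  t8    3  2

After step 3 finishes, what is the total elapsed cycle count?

step 0: L[0]=2 → dur=2, Σ=2 | A=load:t0 B=idle [load-only]
step 1: L[1]=5 C[0]=2 → dur=5, Σ=7 | A=compute:t0 B=load:t1 [load-bound]
step 2: L[2]=6 C[1]=2 → dur=6, Σ=13 | A=load:t2 B=compute:t1 [load-bound]
step 3: L[3]=9 C[2]=5 → dur=9, Σ=22 | A=compute:t2 B=load:t3 [load-bound]
step 4: L[4]=6 C[3]=9 → dur=9, Σ=31 | A=load:t4 B=compute:t3 [compute-bound]
step 5: L[5]=2 C[4]=8 → dur=8, Σ=39 | A=compute:t4 B=load:t5 [compute-bound]
step 6: L[6]=4 C[5]=4 → dur=4, Σ=43 | A=load:t6 B=compute:t5 [tied]
step 7: L[7]=6 C[6]=4 → dur=6, Σ=49 | A=compute:t6 B=load:t7 [load-bound]
step 8: L[8]=3 C[7]=6 → dur=6, Σ=55 | A=load:t8 B=compute:t7 [compute-bound]
step 9: C[8]=2 → dur=2, Σ=57 | A=compute:t8 B=idle [compute-only]

end_cycle[3] = 22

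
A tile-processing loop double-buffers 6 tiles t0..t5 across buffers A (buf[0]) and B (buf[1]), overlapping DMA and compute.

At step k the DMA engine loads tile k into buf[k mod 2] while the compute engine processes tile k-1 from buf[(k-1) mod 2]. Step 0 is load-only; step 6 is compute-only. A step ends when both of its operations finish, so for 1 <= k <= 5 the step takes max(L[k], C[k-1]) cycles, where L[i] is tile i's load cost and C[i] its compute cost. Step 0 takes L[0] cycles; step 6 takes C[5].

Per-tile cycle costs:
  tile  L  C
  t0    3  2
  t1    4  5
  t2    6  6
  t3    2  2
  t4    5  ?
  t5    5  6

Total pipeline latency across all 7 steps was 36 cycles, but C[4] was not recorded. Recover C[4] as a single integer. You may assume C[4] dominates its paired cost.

C[4] = 6

step 0 = dur = L[0]=3 = 3
step 1 = dur = max(L[1]=4, C[0]=2) = 4
step 2 = dur = max(L[2]=6, C[1]=5) = 6
step 3 = dur = max(L[3]=2, C[2]=6) = 6
step 4 = dur = max(L[4]=5, C[3]=2) = 5
step 5 = dur = max(L[5]=5, C[4]=?) = C[4]  (unknown; binding)
step 6 = dur = C[5]=6 = 6
sum of known step durations = 30
dur[5] = total - known = 36 - 30 = 6
C[4] is the binding max in step 5, so C[4] = dur[5] = 6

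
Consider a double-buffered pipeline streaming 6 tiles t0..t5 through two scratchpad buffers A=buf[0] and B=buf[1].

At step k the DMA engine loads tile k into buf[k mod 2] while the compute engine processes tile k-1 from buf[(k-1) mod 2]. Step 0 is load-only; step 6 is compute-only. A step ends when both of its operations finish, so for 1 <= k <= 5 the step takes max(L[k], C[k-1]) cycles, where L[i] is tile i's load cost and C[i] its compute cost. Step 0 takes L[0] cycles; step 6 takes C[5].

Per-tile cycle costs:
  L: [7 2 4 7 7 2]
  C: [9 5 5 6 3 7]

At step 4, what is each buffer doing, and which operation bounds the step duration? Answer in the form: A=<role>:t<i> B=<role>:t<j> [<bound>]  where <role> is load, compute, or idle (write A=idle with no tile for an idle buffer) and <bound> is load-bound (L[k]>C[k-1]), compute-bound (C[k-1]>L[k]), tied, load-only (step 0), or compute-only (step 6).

k=0 load=t0/7c comp=- wait=7 total=7
k=1 load=t1/2c comp=t0/9c wait=9 total=16
k=2 load=t2/4c comp=t1/5c wait=5 total=21
k=3 load=t3/7c comp=t2/5c wait=7 total=28
k=4 load=t4/7c comp=t3/6c wait=7 total=35
k=5 load=t5/2c comp=t4/3c wait=3 total=38
k=6 load=- comp=t5/7c wait=7 total=45

step 4: A=load:t4 B=compute:t3 [load-bound]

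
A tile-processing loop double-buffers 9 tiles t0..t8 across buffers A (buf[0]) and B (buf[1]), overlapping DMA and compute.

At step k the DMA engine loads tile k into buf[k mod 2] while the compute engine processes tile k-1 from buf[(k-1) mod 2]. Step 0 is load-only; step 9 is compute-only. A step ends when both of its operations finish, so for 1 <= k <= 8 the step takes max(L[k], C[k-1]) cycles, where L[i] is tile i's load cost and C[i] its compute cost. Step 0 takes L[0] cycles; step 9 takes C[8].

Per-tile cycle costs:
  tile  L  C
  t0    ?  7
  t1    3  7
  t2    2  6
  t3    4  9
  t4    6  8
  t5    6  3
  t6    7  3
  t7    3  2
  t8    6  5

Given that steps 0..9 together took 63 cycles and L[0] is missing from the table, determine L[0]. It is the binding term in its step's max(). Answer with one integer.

L[0] = 5

step 0 | dur = L[0]=? = L[0]  (unknown; binding)
step 1 | dur = max(L[1]=3, C[0]=7) = 7
step 2 | dur = max(L[2]=2, C[1]=7) = 7
step 3 | dur = max(L[3]=4, C[2]=6) = 6
step 4 | dur = max(L[4]=6, C[3]=9) = 9
step 5 | dur = max(L[5]=6, C[4]=8) = 8
step 6 | dur = max(L[6]=7, C[5]=3) = 7
step 7 | dur = max(L[7]=3, C[6]=3) = 3
step 8 | dur = max(L[8]=6, C[7]=2) = 6
step 9 | dur = C[8]=5 = 5
sum of known step durations = 58
dur[0] = total - known = 63 - 58 = 5
L[0] is the binding max in step 0, so L[0] = dur[0] = 5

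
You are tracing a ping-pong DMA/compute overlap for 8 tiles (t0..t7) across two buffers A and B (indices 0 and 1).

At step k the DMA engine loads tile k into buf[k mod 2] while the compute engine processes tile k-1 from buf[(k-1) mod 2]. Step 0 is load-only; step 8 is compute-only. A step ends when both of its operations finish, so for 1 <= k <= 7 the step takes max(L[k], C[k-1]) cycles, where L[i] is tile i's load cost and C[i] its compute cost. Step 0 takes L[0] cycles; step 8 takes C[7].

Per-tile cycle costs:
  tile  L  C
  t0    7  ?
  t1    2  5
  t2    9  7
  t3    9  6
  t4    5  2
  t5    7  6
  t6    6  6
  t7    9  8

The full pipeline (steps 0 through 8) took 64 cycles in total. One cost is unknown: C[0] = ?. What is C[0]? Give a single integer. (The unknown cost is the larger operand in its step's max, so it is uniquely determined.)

C[0] = 3

step 0 → dur = L[0]=7 = 7
step 1 → dur = max(L[1]=2, C[0]=?) = C[0]  (unknown; binding)
step 2 → dur = max(L[2]=9, C[1]=5) = 9
step 3 → dur = max(L[3]=9, C[2]=7) = 9
step 4 → dur = max(L[4]=5, C[3]=6) = 6
step 5 → dur = max(L[5]=7, C[4]=2) = 7
step 6 → dur = max(L[6]=6, C[5]=6) = 6
step 7 → dur = max(L[7]=9, C[6]=6) = 9
step 8 → dur = C[7]=8 = 8
sum of known step durations = 61
dur[1] = total - known = 64 - 61 = 3
C[0] is the binding max in step 1, so C[0] = dur[1] = 3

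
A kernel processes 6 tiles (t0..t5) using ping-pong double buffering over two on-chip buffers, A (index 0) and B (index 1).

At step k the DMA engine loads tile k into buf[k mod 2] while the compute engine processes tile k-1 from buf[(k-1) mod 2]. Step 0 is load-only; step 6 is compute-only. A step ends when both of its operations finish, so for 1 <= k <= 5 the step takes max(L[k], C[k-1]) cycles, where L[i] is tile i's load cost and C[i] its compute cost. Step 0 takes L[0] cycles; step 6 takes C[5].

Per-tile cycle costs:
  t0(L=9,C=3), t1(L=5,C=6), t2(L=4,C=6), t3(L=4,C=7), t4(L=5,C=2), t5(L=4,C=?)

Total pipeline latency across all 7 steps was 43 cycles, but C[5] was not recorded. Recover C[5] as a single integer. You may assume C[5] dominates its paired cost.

C[5] = 6

step 0: dur = L[0]=9 = 9
step 1: dur = max(L[1]=5, C[0]=3) = 5
step 2: dur = max(L[2]=4, C[1]=6) = 6
step 3: dur = max(L[3]=4, C[2]=6) = 6
step 4: dur = max(L[4]=5, C[3]=7) = 7
step 5: dur = max(L[5]=4, C[4]=2) = 4
step 6: dur = C[5]=? = C[5]  (unknown; binding)
sum of known step durations = 37
dur[6] = total - known = 43 - 37 = 6
C[5] is the binding max in step 6, so C[5] = dur[6] = 6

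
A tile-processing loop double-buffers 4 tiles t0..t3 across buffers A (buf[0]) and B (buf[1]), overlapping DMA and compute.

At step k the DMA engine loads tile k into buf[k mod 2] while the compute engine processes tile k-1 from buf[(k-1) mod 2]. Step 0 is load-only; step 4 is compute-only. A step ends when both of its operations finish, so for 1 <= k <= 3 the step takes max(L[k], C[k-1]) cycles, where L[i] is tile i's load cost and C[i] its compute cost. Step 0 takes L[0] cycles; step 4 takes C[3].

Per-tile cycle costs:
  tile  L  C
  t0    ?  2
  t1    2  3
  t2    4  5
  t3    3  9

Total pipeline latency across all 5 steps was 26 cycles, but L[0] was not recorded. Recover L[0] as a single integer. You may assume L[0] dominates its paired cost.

step 0 = dur = L[0]=? = L[0]  (unknown; binding)
step 1 = dur = max(L[1]=2, C[0]=2) = 2
step 2 = dur = max(L[2]=4, C[1]=3) = 4
step 3 = dur = max(L[3]=3, C[2]=5) = 5
step 4 = dur = C[3]=9 = 9
sum of known step durations = 20
dur[0] = total - known = 26 - 20 = 6
L[0] is the binding max in step 0, so L[0] = dur[0] = 6

L[0] = 6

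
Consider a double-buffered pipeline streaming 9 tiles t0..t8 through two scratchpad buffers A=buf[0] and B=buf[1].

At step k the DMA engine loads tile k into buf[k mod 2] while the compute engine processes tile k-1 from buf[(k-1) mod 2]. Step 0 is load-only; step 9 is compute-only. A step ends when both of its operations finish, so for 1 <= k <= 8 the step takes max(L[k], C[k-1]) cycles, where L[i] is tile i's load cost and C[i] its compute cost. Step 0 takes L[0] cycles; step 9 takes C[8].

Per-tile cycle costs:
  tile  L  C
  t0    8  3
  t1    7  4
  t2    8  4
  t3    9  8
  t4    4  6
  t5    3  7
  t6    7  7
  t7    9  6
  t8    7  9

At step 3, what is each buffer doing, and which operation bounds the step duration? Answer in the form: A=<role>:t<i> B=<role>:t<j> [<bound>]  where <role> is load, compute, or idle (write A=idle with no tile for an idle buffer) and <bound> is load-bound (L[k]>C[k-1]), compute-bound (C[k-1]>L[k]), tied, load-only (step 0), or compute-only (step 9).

step 3: A=compute:t2 B=load:t3 [load-bound]

step 0: L[0]=8 → dur=8, Σ=8 | A=load:t0 B=idle [load-only]
step 1: L[1]=7 C[0]=3 → dur=7, Σ=15 | A=compute:t0 B=load:t1 [load-bound]
step 2: L[2]=8 C[1]=4 → dur=8, Σ=23 | A=load:t2 B=compute:t1 [load-bound]
step 3: L[3]=9 C[2]=4 → dur=9, Σ=32 | A=compute:t2 B=load:t3 [load-bound]
step 4: L[4]=4 C[3]=8 → dur=8, Σ=40 | A=load:t4 B=compute:t3 [compute-bound]
step 5: L[5]=3 C[4]=6 → dur=6, Σ=46 | A=compute:t4 B=load:t5 [compute-bound]
step 6: L[6]=7 C[5]=7 → dur=7, Σ=53 | A=load:t6 B=compute:t5 [tied]
step 7: L[7]=9 C[6]=7 → dur=9, Σ=62 | A=compute:t6 B=load:t7 [load-bound]
step 8: L[8]=7 C[7]=6 → dur=7, Σ=69 | A=load:t8 B=compute:t7 [load-bound]
step 9: C[8]=9 → dur=9, Σ=78 | A=compute:t8 B=idle [compute-only]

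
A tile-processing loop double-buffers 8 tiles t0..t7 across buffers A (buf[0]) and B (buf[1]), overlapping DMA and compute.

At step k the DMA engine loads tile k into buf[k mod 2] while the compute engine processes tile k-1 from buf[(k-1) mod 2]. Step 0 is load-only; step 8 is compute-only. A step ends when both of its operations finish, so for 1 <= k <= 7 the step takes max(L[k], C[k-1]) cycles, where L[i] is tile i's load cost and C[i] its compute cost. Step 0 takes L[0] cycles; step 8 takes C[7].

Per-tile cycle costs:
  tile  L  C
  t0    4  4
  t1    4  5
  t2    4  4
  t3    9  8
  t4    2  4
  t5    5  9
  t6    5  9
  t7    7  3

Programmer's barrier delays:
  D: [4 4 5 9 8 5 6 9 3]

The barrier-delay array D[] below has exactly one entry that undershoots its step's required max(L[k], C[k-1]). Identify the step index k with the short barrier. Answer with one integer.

hazard at step 6

step 0: need L[0]=4 = 4; D[0]=4 ok
step 1: need max(L[1]=4,C[0]=4) = 4; D[1]=4 ok
step 2: need max(L[2]=4,C[1]=5) = 5; D[2]=5 ok
step 3: need max(L[3]=9,C[2]=4) = 9; D[3]=9 ok
step 4: need max(L[4]=2,C[3]=8) = 8; D[4]=8 ok
step 5: need max(L[5]=5,C[4]=4) = 5; D[5]=5 ok
step 6: need max(L[6]=5,C[5]=9) = 9; D[6]=6 SHORT
step 7: need max(L[7]=7,C[6]=9) = 9; D[7]=9 ok
step 8: need C[7]=3 = 3; D[8]=3 ok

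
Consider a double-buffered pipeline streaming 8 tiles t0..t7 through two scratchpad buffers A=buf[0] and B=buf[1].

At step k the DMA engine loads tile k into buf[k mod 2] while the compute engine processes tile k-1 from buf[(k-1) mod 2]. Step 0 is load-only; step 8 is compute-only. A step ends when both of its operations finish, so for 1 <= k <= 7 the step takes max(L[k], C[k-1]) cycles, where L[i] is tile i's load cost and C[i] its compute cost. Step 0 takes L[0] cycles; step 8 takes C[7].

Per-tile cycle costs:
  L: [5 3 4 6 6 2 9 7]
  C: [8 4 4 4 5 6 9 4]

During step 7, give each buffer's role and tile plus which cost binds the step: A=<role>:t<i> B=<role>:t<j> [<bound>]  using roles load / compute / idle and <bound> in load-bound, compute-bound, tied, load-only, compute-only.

step 7: A=compute:t6 B=load:t7 [compute-bound]

k=0 load=t0/5c comp=- wait=5 total=5
k=1 load=t1/3c comp=t0/8c wait=8 total=13
k=2 load=t2/4c comp=t1/4c wait=4 total=17
k=3 load=t3/6c comp=t2/4c wait=6 total=23
k=4 load=t4/6c comp=t3/4c wait=6 total=29
k=5 load=t5/2c comp=t4/5c wait=5 total=34
k=6 load=t6/9c comp=t5/6c wait=9 total=43
k=7 load=t7/7c comp=t6/9c wait=9 total=52
k=8 load=- comp=t7/4c wait=4 total=56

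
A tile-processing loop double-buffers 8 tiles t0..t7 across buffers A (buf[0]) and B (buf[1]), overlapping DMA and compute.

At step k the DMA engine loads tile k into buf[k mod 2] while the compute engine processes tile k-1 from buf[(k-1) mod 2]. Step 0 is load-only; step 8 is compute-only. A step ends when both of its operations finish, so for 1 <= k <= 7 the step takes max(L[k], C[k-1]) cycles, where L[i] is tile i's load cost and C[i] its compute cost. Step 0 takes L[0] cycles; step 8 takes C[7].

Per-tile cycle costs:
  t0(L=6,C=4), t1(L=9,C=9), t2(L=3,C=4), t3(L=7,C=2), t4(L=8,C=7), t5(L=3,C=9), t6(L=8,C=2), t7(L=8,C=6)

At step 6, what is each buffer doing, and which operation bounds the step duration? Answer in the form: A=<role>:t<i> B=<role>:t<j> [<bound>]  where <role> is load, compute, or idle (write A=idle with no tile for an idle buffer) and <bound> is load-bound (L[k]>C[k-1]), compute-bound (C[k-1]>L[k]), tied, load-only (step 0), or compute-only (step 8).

step 6: A=load:t6 B=compute:t5 [compute-bound]

k=0 load=t0/6c comp=- wait=6 total=6
k=1 load=t1/9c comp=t0/4c wait=9 total=15
k=2 load=t2/3c comp=t1/9c wait=9 total=24
k=3 load=t3/7c comp=t2/4c wait=7 total=31
k=4 load=t4/8c comp=t3/2c wait=8 total=39
k=5 load=t5/3c comp=t4/7c wait=7 total=46
k=6 load=t6/8c comp=t5/9c wait=9 total=55
k=7 load=t7/8c comp=t6/2c wait=8 total=63
k=8 load=- comp=t7/6c wait=6 total=69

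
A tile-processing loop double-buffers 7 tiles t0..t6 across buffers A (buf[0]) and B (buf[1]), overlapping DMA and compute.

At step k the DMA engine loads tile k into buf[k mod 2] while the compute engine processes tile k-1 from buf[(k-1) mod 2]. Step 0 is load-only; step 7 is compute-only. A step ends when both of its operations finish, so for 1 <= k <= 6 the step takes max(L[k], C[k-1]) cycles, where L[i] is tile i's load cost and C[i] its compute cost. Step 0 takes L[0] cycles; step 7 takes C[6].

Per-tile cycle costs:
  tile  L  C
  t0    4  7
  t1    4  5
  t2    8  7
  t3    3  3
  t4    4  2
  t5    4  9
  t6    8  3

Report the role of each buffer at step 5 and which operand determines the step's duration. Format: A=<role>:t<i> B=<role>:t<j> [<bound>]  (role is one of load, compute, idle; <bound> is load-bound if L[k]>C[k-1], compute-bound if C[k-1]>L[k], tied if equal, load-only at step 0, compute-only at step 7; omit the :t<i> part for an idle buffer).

  0. 4=4c; end=4; A:t0 B:-
  1. max(4,7)=7c; end=11; A:t0 B:t1
  2. max(8,5)=8c; end=19; A:t2 B:t1
  3. max(3,7)=7c; end=26; A:t2 B:t3
  4. max(4,3)=4c; end=30; A:t4 B:t3
  5. max(4,2)=4c; end=34; A:t4 B:t5
  6. max(8,9)=9c; end=43; A:t6 B:t5
  7. 3=3c; end=46; A:t6 B:t5

step 5: A=compute:t4 B=load:t5 [load-bound]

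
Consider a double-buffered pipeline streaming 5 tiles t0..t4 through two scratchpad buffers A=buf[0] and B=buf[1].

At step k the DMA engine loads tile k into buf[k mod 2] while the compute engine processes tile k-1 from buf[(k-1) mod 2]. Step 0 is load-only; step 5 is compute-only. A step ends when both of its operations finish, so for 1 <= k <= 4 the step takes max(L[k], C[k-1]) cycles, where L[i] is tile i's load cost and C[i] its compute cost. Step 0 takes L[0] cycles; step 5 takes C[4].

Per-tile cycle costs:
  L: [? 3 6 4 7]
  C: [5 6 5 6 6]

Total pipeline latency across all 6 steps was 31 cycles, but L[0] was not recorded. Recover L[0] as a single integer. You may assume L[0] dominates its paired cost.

L[0] = 2

step 0: dur = L[0]=? = L[0]  (unknown; binding)
step 1: dur = max(L[1]=3, C[0]=5) = 5
step 2: dur = max(L[2]=6, C[1]=6) = 6
step 3: dur = max(L[3]=4, C[2]=5) = 5
step 4: dur = max(L[4]=7, C[3]=6) = 7
step 5: dur = C[4]=6 = 6
sum of known step durations = 29
dur[0] = total - known = 31 - 29 = 2
L[0] is the binding max in step 0, so L[0] = dur[0] = 2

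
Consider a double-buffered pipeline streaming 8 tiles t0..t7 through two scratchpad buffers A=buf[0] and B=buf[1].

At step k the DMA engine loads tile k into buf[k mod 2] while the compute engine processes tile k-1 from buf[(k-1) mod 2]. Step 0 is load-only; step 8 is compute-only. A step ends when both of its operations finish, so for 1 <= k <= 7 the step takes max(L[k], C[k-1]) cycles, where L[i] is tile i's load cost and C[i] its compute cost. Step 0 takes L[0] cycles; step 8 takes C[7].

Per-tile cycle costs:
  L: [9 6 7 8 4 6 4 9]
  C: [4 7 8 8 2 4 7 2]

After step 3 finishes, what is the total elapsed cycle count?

step 0: L[0]=9 → dur=9, Σ=9 | A=load:t0 B=idle [load-only]
step 1: L[1]=6 C[0]=4 → dur=6, Σ=15 | A=compute:t0 B=load:t1 [load-bound]
step 2: L[2]=7 C[1]=7 → dur=7, Σ=22 | A=load:t2 B=compute:t1 [tied]
step 3: L[3]=8 C[2]=8 → dur=8, Σ=30 | A=compute:t2 B=load:t3 [tied]
step 4: L[4]=4 C[3]=8 → dur=8, Σ=38 | A=load:t4 B=compute:t3 [compute-bound]
step 5: L[5]=6 C[4]=2 → dur=6, Σ=44 | A=compute:t4 B=load:t5 [load-bound]
step 6: L[6]=4 C[5]=4 → dur=4, Σ=48 | A=load:t6 B=compute:t5 [tied]
step 7: L[7]=9 C[6]=7 → dur=9, Σ=57 | A=compute:t6 B=load:t7 [load-bound]
step 8: C[7]=2 → dur=2, Σ=59 | A=idle B=compute:t7 [compute-only]

end_cycle[3] = 30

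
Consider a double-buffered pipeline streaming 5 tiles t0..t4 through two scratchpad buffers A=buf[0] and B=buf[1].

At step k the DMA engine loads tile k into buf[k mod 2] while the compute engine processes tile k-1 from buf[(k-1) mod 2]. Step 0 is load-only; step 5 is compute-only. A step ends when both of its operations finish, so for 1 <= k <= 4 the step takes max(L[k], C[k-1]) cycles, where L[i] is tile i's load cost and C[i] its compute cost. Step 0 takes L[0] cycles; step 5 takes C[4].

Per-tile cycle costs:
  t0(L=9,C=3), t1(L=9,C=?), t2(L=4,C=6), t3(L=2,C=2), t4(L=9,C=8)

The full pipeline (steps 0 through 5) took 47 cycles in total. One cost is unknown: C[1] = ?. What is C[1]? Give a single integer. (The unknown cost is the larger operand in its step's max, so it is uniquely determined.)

C[1] = 6

step 0 = dur = L[0]=9 = 9
step 1 = dur = max(L[1]=9, C[0]=3) = 9
step 2 = dur = max(L[2]=4, C[1]=?) = C[1]  (unknown; binding)
step 3 = dur = max(L[3]=2, C[2]=6) = 6
step 4 = dur = max(L[4]=9, C[3]=2) = 9
step 5 = dur = C[4]=8 = 8
sum of known step durations = 41
dur[2] = total - known = 47 - 41 = 6
C[1] is the binding max in step 2, so C[1] = dur[2] = 6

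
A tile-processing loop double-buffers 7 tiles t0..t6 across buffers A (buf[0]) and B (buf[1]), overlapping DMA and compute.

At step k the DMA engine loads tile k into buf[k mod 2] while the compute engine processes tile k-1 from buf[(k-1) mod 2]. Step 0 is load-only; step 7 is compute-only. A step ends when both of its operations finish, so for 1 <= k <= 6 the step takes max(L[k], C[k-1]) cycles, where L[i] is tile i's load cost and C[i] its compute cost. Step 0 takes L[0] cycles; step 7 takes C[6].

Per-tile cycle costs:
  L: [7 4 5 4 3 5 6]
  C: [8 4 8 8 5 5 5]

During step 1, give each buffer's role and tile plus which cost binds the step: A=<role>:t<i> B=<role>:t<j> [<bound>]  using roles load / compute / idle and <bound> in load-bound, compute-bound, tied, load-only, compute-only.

  0. 7=7c; end=7; A:t0 B:-
  1. max(4,8)=8c; end=15; A:t0 B:t1
  2. max(5,4)=5c; end=20; A:t2 B:t1
  3. max(4,8)=8c; end=28; A:t2 B:t3
  4. max(3,8)=8c; end=36; A:t4 B:t3
  5. max(5,5)=5c; end=41; A:t4 B:t5
  6. max(6,5)=6c; end=47; A:t6 B:t5
  7. 5=5c; end=52; A:t6 B:t5

step 1: A=compute:t0 B=load:t1 [compute-bound]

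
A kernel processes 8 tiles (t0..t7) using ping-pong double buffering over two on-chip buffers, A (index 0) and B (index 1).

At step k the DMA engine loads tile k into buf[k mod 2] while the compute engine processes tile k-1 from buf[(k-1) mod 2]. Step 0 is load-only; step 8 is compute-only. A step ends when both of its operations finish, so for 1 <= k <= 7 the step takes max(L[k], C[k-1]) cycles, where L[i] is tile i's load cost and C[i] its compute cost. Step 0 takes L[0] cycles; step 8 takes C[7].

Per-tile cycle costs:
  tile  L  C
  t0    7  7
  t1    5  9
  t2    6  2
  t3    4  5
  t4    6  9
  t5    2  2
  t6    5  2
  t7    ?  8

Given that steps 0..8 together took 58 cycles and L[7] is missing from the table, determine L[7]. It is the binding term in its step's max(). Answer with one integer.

step 0: dur = L[0]=7 = 7
step 1: dur = max(L[1]=5, C[0]=7) = 7
step 2: dur = max(L[2]=6, C[1]=9) = 9
step 3: dur = max(L[3]=4, C[2]=2) = 4
step 4: dur = max(L[4]=6, C[3]=5) = 6
step 5: dur = max(L[5]=2, C[4]=9) = 9
step 6: dur = max(L[6]=5, C[5]=2) = 5
step 7: dur = max(L[7]=?, C[6]=2) = L[7]  (unknown; binding)
step 8: dur = C[7]=8 = 8
sum of known step durations = 55
dur[7] = total - known = 58 - 55 = 3
L[7] is the binding max in step 7, so L[7] = dur[7] = 3

L[7] = 3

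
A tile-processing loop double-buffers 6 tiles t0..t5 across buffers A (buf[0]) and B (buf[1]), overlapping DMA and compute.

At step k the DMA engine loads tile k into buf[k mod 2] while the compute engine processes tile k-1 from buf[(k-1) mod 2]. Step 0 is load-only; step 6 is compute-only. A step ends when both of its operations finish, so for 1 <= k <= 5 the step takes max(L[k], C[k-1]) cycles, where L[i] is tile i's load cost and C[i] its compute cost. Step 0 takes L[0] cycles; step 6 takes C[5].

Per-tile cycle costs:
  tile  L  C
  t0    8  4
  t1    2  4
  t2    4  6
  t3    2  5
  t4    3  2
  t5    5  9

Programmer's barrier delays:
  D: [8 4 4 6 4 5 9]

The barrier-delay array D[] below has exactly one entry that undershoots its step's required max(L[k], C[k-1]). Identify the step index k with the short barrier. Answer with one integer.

hazard at step 4

step 0: need L[0]=8 = 8; D[0]=8 ok
step 1: need max(L[1]=2,C[0]=4) = 4; D[1]=4 ok
step 2: need max(L[2]=4,C[1]=4) = 4; D[2]=4 ok
step 3: need max(L[3]=2,C[2]=6) = 6; D[3]=6 ok
step 4: need max(L[4]=3,C[3]=5) = 5; D[4]=4 SHORT
step 5: need max(L[5]=5,C[4]=2) = 5; D[5]=5 ok
step 6: need C[5]=9 = 9; D[6]=9 ok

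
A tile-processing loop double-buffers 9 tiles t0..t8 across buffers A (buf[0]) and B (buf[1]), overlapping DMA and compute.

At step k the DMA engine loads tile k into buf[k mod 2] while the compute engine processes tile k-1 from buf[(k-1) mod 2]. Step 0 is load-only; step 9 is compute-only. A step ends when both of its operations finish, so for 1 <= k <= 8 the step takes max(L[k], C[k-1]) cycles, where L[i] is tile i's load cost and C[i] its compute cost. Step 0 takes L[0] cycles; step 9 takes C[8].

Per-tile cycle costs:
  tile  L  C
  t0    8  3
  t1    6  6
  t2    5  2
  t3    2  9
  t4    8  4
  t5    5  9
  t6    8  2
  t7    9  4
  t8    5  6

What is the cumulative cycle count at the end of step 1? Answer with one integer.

end_cycle[1] = 14

k=0 load=t0/8c comp=- wait=8 total=8
k=1 load=t1/6c comp=t0/3c wait=6 total=14
k=2 load=t2/5c comp=t1/6c wait=6 total=20
k=3 load=t3/2c comp=t2/2c wait=2 total=22
k=4 load=t4/8c comp=t3/9c wait=9 total=31
k=5 load=t5/5c comp=t4/4c wait=5 total=36
k=6 load=t6/8c comp=t5/9c wait=9 total=45
k=7 load=t7/9c comp=t6/2c wait=9 total=54
k=8 load=t8/5c comp=t7/4c wait=5 total=59
k=9 load=- comp=t8/6c wait=6 total=65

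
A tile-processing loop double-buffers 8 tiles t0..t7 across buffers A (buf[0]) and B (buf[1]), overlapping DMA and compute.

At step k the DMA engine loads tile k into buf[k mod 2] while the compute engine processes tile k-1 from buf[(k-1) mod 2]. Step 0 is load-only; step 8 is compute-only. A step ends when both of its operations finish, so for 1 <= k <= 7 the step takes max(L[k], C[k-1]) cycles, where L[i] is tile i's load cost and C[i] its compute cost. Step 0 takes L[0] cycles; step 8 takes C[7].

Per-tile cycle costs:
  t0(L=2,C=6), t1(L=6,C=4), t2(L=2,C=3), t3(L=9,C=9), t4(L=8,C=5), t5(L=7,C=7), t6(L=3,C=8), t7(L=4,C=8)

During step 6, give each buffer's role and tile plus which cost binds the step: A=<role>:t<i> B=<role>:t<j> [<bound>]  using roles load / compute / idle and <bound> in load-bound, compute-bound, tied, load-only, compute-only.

step 6: A=load:t6 B=compute:t5 [compute-bound]

k=0 load=t0/2c comp=- wait=2 total=2
k=1 load=t1/6c comp=t0/6c wait=6 total=8
k=2 load=t2/2c comp=t1/4c wait=4 total=12
k=3 load=t3/9c comp=t2/3c wait=9 total=21
k=4 load=t4/8c comp=t3/9c wait=9 total=30
k=5 load=t5/7c comp=t4/5c wait=7 total=37
k=6 load=t6/3c comp=t5/7c wait=7 total=44
k=7 load=t7/4c comp=t6/8c wait=8 total=52
k=8 load=- comp=t7/8c wait=8 total=60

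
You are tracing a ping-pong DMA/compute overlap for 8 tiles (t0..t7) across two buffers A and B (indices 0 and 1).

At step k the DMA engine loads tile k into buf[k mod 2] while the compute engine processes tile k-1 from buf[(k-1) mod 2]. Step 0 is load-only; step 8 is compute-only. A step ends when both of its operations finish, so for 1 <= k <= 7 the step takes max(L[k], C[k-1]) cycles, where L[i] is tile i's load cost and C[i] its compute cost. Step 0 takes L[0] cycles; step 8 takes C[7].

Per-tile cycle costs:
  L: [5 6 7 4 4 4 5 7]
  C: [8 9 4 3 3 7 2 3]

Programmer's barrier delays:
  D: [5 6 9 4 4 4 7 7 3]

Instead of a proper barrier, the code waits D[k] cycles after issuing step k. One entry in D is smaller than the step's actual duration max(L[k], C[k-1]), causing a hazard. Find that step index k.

hazard at step 1

[0] required=L[0]=5=5 vs D=5 ok
[1] required=max(L[1]=6,C[0]=8)=8 vs D=6 SHORT
[2] required=max(L[2]=7,C[1]=9)=9 vs D=9 ok
[3] required=max(L[3]=4,C[2]=4)=4 vs D=4 ok
[4] required=max(L[4]=4,C[3]=3)=4 vs D=4 ok
[5] required=max(L[5]=4,C[4]=3)=4 vs D=4 ok
[6] required=max(L[6]=5,C[5]=7)=7 vs D=7 ok
[7] required=max(L[7]=7,C[6]=2)=7 vs D=7 ok
[8] required=C[7]=3=3 vs D=3 ok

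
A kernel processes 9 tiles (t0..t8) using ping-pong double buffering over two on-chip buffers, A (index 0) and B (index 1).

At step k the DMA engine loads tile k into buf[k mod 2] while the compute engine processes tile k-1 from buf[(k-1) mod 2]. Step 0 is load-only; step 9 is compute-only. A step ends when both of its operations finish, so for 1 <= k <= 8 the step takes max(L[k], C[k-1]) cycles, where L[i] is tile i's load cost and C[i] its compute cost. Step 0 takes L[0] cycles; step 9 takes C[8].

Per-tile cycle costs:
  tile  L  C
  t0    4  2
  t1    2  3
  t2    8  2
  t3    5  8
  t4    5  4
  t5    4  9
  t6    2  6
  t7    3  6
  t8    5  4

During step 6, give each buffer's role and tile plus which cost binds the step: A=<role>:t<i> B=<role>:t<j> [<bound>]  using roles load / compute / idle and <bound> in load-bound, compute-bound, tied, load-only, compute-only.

step 6: A=load:t6 B=compute:t5 [compute-bound]

step 0: L[0]=4 → dur=4, Σ=4 | A=load:t0 B=idle [load-only]
step 1: L[1]=2 C[0]=2 → dur=2, Σ=6 | A=compute:t0 B=load:t1 [tied]
step 2: L[2]=8 C[1]=3 → dur=8, Σ=14 | A=load:t2 B=compute:t1 [load-bound]
step 3: L[3]=5 C[2]=2 → dur=5, Σ=19 | A=compute:t2 B=load:t3 [load-bound]
step 4: L[4]=5 C[3]=8 → dur=8, Σ=27 | A=load:t4 B=compute:t3 [compute-bound]
step 5: L[5]=4 C[4]=4 → dur=4, Σ=31 | A=compute:t4 B=load:t5 [tied]
step 6: L[6]=2 C[5]=9 → dur=9, Σ=40 | A=load:t6 B=compute:t5 [compute-bound]
step 7: L[7]=3 C[6]=6 → dur=6, Σ=46 | A=compute:t6 B=load:t7 [compute-bound]
step 8: L[8]=5 C[7]=6 → dur=6, Σ=52 | A=load:t8 B=compute:t7 [compute-bound]
step 9: C[8]=4 → dur=4, Σ=56 | A=compute:t8 B=idle [compute-only]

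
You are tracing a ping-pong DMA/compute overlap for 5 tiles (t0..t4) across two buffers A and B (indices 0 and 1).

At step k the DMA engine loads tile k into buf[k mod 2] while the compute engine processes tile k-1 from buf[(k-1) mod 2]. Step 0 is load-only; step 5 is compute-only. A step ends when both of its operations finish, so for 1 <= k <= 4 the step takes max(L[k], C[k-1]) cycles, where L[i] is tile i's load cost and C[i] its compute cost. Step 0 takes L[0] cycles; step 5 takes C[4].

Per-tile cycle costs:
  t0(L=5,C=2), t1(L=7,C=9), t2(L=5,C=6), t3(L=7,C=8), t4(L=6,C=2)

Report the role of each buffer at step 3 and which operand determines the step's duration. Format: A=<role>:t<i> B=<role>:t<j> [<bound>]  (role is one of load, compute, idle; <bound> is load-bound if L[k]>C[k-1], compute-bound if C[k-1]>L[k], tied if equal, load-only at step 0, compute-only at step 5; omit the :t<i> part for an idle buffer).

  0. 5=5c; end=5; A:t0 B:-
  1. max(7,2)=7c; end=12; A:t0 B:t1
  2. max(5,9)=9c; end=21; A:t2 B:t1
  3. max(7,6)=7c; end=28; A:t2 B:t3
  4. max(6,8)=8c; end=36; A:t4 B:t3
  5. 2=2c; end=38; A:t4 B:t3

step 3: A=compute:t2 B=load:t3 [load-bound]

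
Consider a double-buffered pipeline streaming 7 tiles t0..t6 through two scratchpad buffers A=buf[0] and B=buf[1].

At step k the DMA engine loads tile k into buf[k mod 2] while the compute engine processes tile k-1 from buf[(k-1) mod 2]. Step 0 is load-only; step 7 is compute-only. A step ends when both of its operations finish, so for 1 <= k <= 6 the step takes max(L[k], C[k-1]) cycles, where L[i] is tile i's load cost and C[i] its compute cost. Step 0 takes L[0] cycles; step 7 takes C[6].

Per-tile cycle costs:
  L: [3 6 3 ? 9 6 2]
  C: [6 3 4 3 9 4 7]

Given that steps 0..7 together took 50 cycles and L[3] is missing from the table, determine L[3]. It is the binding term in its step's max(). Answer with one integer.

step 0: dur = L[0]=3 = 3
step 1: dur = max(L[1]=6, C[0]=6) = 6
step 2: dur = max(L[2]=3, C[1]=3) = 3
step 3: dur = max(L[3]=?, C[2]=4) = L[3]  (unknown; binding)
step 4: dur = max(L[4]=9, C[3]=3) = 9
step 5: dur = max(L[5]=6, C[4]=9) = 9
step 6: dur = max(L[6]=2, C[5]=4) = 4
step 7: dur = C[6]=7 = 7
sum of known step durations = 41
dur[3] = total - known = 50 - 41 = 9
L[3] is the binding max in step 3, so L[3] = dur[3] = 9

L[3] = 9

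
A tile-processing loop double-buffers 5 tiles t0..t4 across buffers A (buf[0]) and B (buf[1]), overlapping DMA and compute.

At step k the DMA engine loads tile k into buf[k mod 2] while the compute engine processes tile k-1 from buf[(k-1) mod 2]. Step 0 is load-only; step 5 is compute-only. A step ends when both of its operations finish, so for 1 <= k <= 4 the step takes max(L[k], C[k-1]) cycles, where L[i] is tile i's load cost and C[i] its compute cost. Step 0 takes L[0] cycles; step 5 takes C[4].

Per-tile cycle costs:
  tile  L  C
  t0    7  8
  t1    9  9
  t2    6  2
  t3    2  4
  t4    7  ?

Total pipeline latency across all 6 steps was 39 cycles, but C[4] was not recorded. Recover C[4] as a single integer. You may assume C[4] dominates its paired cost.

C[4] = 5

step 0 = dur = L[0]=7 = 7
step 1 = dur = max(L[1]=9, C[0]=8) = 9
step 2 = dur = max(L[2]=6, C[1]=9) = 9
step 3 = dur = max(L[3]=2, C[2]=2) = 2
step 4 = dur = max(L[4]=7, C[3]=4) = 7
step 5 = dur = C[4]=? = C[4]  (unknown; binding)
sum of known step durations = 34
dur[5] = total - known = 39 - 34 = 5
C[4] is the binding max in step 5, so C[4] = dur[5] = 5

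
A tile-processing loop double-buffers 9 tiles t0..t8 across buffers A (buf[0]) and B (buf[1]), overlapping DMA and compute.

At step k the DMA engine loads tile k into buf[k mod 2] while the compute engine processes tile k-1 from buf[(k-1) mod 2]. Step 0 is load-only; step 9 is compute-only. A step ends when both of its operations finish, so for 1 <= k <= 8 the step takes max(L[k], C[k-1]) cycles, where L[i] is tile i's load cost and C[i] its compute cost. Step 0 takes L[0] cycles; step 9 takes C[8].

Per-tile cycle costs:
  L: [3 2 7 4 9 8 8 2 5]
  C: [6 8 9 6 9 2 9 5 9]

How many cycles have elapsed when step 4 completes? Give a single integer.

step 0: L[0]=3 → dur=3, Σ=3 | A=load:t0 B=idle [load-only]
step 1: L[1]=2 C[0]=6 → dur=6, Σ=9 | A=compute:t0 B=load:t1 [compute-bound]
step 2: L[2]=7 C[1]=8 → dur=8, Σ=17 | A=load:t2 B=compute:t1 [compute-bound]
step 3: L[3]=4 C[2]=9 → dur=9, Σ=26 | A=compute:t2 B=load:t3 [compute-bound]
step 4: L[4]=9 C[3]=6 → dur=9, Σ=35 | A=load:t4 B=compute:t3 [load-bound]
step 5: L[5]=8 C[4]=9 → dur=9, Σ=44 | A=compute:t4 B=load:t5 [compute-bound]
step 6: L[6]=8 C[5]=2 → dur=8, Σ=52 | A=load:t6 B=compute:t5 [load-bound]
step 7: L[7]=2 C[6]=9 → dur=9, Σ=61 | A=compute:t6 B=load:t7 [compute-bound]
step 8: L[8]=5 C[7]=5 → dur=5, Σ=66 | A=load:t8 B=compute:t7 [tied]
step 9: C[8]=9 → dur=9, Σ=75 | A=compute:t8 B=idle [compute-only]

end_cycle[4] = 35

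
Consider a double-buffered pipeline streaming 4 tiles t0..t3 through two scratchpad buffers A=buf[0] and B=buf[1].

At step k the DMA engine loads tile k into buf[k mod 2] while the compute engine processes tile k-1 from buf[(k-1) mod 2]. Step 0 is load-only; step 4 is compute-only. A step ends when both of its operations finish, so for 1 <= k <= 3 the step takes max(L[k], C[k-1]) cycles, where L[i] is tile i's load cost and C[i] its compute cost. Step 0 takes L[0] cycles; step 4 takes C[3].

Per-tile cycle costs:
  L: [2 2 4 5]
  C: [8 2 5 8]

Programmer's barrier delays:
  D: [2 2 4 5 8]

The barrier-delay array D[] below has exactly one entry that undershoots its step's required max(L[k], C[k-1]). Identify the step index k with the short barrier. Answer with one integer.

hazard at step 1

[0] required=L[0]=2=2 vs D=2 ok
[1] required=max(L[1]=2,C[0]=8)=8 vs D=2 SHORT
[2] required=max(L[2]=4,C[1]=2)=4 vs D=4 ok
[3] required=max(L[3]=5,C[2]=5)=5 vs D=5 ok
[4] required=C[3]=8=8 vs D=8 ok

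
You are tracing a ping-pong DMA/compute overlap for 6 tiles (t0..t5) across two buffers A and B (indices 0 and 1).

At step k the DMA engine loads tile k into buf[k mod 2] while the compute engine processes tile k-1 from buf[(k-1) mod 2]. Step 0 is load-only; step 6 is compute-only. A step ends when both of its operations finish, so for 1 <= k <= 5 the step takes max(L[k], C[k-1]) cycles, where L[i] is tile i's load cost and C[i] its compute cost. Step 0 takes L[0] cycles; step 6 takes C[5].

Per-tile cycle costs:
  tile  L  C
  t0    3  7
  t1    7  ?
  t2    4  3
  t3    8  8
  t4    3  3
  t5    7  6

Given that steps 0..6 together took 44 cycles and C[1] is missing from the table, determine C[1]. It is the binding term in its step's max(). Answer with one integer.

C[1] = 5

step 0: dur = L[0]=3 = 3
step 1: dur = max(L[1]=7, C[0]=7) = 7
step 2: dur = max(L[2]=4, C[1]=?) = C[1]  (unknown; binding)
step 3: dur = max(L[3]=8, C[2]=3) = 8
step 4: dur = max(L[4]=3, C[3]=8) = 8
step 5: dur = max(L[5]=7, C[4]=3) = 7
step 6: dur = C[5]=6 = 6
sum of known step durations = 39
dur[2] = total - known = 44 - 39 = 5
C[1] is the binding max in step 2, so C[1] = dur[2] = 5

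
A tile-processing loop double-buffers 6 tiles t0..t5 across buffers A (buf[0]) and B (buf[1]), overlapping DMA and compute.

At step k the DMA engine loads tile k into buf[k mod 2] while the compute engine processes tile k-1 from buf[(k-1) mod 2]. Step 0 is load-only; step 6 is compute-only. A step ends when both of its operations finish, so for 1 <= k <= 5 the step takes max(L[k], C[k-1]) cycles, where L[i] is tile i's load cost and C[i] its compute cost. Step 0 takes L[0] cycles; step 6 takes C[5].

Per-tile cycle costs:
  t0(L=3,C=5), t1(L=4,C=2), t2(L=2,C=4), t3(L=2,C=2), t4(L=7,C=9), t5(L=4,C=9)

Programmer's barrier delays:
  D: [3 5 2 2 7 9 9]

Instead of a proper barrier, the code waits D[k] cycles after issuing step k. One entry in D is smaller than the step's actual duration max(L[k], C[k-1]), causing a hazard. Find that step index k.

hazard at step 3

step 0: need L[0]=3 = 3; D[0]=3 ok
step 1: need max(L[1]=4,C[0]=5) = 5; D[1]=5 ok
step 2: need max(L[2]=2,C[1]=2) = 2; D[2]=2 ok
step 3: need max(L[3]=2,C[2]=4) = 4; D[3]=2 SHORT
step 4: need max(L[4]=7,C[3]=2) = 7; D[4]=7 ok
step 5: need max(L[5]=4,C[4]=9) = 9; D[5]=9 ok
step 6: need C[5]=9 = 9; D[6]=9 ok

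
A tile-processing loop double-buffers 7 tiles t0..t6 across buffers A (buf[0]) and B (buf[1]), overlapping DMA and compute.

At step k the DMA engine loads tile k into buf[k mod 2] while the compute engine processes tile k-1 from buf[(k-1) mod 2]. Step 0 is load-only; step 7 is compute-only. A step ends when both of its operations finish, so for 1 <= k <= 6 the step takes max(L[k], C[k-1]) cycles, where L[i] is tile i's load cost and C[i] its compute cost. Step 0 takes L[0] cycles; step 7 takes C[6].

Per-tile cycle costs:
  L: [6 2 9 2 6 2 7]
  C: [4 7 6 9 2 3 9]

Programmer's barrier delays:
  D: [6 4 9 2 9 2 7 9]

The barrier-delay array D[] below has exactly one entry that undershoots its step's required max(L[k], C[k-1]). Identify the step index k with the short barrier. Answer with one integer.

k=0 barrier L[0]=6→6c, D[0]=6 ok
k=1 barrier max(L[1]=2,C[0]=4)→4c, D[1]=4 ok
k=2 barrier max(L[2]=9,C[1]=7)→9c, D[2]=9 ok
k=3 barrier max(L[3]=2,C[2]=6)→6c, D[3]=2 SHORT
k=4 barrier max(L[4]=6,C[3]=9)→9c, D[4]=9 ok
k=5 barrier max(L[5]=2,C[4]=2)→2c, D[5]=2 ok
k=6 barrier max(L[6]=7,C[5]=3)→7c, D[6]=7 ok
k=7 barrier C[6]=9→9c, D[7]=9 ok

hazard at step 3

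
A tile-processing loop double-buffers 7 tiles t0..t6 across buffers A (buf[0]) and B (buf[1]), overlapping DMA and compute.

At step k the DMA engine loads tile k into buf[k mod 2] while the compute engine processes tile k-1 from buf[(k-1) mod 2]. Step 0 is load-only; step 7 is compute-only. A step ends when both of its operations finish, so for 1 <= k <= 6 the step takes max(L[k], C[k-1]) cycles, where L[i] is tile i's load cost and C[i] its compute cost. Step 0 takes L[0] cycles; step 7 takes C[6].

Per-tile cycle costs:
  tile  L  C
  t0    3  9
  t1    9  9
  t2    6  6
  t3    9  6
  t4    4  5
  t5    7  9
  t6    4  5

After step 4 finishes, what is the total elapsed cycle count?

  0. 3=3c; end=3; A:t0 B:-
  1. max(9,9)=9c; end=12; A:t0 B:t1
  2. max(6,9)=9c; end=21; A:t2 B:t1
  3. max(9,6)=9c; end=30; A:t2 B:t3
  4. max(4,6)=6c; end=36; A:t4 B:t3
  5. max(7,5)=7c; end=43; A:t4 B:t5
  6. max(4,9)=9c; end=52; A:t6 B:t5
  7. 5=5c; end=57; A:t6 B:t5

end_cycle[4] = 36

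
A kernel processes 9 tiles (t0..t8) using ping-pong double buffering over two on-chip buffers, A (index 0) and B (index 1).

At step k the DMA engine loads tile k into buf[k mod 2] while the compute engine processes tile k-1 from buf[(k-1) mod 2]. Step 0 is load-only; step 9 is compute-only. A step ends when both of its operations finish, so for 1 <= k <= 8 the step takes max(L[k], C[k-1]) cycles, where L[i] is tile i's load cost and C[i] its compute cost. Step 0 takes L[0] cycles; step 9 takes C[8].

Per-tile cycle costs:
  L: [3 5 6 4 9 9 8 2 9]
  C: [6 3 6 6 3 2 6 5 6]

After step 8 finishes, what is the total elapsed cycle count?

step 0: L[0]=3 → dur=3, Σ=3 | A=load:t0 B=idle [load-only]
step 1: L[1]=5 C[0]=6 → dur=6, Σ=9 | A=compute:t0 B=load:t1 [compute-bound]
step 2: L[2]=6 C[1]=3 → dur=6, Σ=15 | A=load:t2 B=compute:t1 [load-bound]
step 3: L[3]=4 C[2]=6 → dur=6, Σ=21 | A=compute:t2 B=load:t3 [compute-bound]
step 4: L[4]=9 C[3]=6 → dur=9, Σ=30 | A=load:t4 B=compute:t3 [load-bound]
step 5: L[5]=9 C[4]=3 → dur=9, Σ=39 | A=compute:t4 B=load:t5 [load-bound]
step 6: L[6]=8 C[5]=2 → dur=8, Σ=47 | A=load:t6 B=compute:t5 [load-bound]
step 7: L[7]=2 C[6]=6 → dur=6, Σ=53 | A=compute:t6 B=load:t7 [compute-bound]
step 8: L[8]=9 C[7]=5 → dur=9, Σ=62 | A=load:t8 B=compute:t7 [load-bound]
step 9: C[8]=6 → dur=6, Σ=68 | A=compute:t8 B=idle [compute-only]

end_cycle[8] = 62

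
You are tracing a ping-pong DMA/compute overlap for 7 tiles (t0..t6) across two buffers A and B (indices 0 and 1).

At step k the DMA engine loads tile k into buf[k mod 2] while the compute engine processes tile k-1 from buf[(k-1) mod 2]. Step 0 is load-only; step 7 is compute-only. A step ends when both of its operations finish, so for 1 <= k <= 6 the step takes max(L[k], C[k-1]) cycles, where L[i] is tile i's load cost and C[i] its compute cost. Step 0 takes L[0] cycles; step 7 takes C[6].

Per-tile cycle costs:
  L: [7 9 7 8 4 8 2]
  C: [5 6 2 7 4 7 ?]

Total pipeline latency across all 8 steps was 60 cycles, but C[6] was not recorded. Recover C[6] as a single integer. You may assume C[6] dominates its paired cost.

C[6] = 7

step 0: dur = L[0]=7 = 7
step 1: dur = max(L[1]=9, C[0]=5) = 9
step 2: dur = max(L[2]=7, C[1]=6) = 7
step 3: dur = max(L[3]=8, C[2]=2) = 8
step 4: dur = max(L[4]=4, C[3]=7) = 7
step 5: dur = max(L[5]=8, C[4]=4) = 8
step 6: dur = max(L[6]=2, C[5]=7) = 7
step 7: dur = C[6]=? = C[6]  (unknown; binding)
sum of known step durations = 53
dur[7] = total - known = 60 - 53 = 7
C[6] is the binding max in step 7, so C[6] = dur[7] = 7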